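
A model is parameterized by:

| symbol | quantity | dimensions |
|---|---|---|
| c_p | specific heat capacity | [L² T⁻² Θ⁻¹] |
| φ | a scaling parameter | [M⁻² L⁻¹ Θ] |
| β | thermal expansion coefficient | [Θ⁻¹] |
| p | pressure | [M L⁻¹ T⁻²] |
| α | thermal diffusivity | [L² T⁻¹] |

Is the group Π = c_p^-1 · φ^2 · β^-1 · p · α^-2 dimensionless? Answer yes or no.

Sum the exponent of each base dimension across the product:
  M: −[c_p]_M + 2·[φ]_M − [β]_M + [p]_M − 2·[α]_M = −(0) + 2·(-2) − (0) + (1) − 2·(0) = -3
  L: −[c_p]_L + 2·[φ]_L − [β]_L + [p]_L − 2·[α]_L = −(2) + 2·(-1) − (0) + (-1) − 2·(2) = -9
  T: −[c_p]_T + 2·[φ]_T − [β]_T + [p]_T − 2·[α]_T = −(-2) + 2·(0) − (0) + (-2) − 2·(-1) = 2
  Θ: −[c_p]_Θ + 2·[φ]_Θ − [β]_Θ + [p]_Θ − 2·[α]_Θ = −(-1) + 2·(1) − (-1) + (0) − 2·(0) = 4
Net dimensions [M⁻³ L⁻⁹ T² Θ⁴] ≠ [1] — not dimensionless.

no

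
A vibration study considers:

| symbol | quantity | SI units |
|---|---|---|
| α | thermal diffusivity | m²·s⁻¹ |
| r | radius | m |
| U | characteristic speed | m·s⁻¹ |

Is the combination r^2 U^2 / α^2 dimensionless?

Sum the exponent of each base dimension across the product:
  L: −2·[α]_L + 2·[r]_L + 2·[U]_L = −2·(2) + 2·(1) + 2·(1) = 0
  T: −2·[α]_T + 2·[r]_T + 2·[U]_T = −2·(-1) + 2·(0) + 2·(-1) = 0
All base exponents vanish — dimensionless.

yes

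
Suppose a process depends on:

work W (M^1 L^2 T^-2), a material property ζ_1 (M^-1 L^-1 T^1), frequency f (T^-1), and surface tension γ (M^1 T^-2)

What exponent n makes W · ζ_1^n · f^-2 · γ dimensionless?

Balance the M exponent: (-1)·n from ζ_1, plus (1) − 2·(0) + (1) = 2 from the rest, must sum to zero.
−n + 2 = 0, so n = 2.

2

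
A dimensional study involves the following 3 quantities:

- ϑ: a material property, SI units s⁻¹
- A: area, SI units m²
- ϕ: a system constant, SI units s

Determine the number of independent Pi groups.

There are 3 variables and 2 base dimensions (L, T).
The dimension matrix has rank 2.
Independent dimensionless groups: 3 − 2 = 1.

1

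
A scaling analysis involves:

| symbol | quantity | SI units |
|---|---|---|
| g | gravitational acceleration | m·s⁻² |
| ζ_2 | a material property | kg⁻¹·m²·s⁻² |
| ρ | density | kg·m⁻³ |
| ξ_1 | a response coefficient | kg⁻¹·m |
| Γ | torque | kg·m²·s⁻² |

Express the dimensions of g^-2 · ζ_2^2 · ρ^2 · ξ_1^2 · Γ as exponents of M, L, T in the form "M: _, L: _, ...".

M: -1, L: 0, T: -2

Collect each base-dimension exponent across the product:
  M: −2·(0) + 2·(-1) + 2·(1) + 2·(-1) + (1) = -1
  L: −2·(1) + 2·(2) + 2·(-3) + 2·(1) + (2) = 0
  T: −2·(-2) + 2·(-2) + 2·(0) + 2·(0) + (-2) = -2
So the dimensions are [M⁻¹ T⁻²].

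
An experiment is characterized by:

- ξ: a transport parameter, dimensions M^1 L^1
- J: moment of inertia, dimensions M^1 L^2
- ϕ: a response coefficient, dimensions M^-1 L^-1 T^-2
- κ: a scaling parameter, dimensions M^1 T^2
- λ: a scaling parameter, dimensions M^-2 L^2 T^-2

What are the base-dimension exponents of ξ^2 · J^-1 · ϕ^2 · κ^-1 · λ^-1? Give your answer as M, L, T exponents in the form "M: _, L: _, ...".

Collect each base-dimension exponent across the product:
  M: 2·(1) − (1) + 2·(-1) − (1) − (-2) = 0
  L: 2·(1) − (2) + 2·(-1) − (0) − (2) = -4
  T: 2·(0) − (0) + 2·(-2) − (2) − (-2) = -4
So the dimensions are [L⁻⁴ T⁻⁴].

M: 0, L: -4, T: -4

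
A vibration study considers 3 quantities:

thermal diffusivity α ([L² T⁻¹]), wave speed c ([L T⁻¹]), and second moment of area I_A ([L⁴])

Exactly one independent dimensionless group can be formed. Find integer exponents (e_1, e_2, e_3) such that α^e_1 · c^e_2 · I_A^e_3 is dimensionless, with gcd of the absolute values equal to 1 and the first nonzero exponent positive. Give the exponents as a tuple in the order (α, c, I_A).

L: e_1·(2) + e_2·(1) + e_3·(4) = 0
T: e_1·(-1) + e_2·(-1) + e_3·(0) = 0
Solving this homogeneous linear system for the smallest-integer solution (first nonzero entry positive) gives (4, -4, -1).

(4, -4, -1)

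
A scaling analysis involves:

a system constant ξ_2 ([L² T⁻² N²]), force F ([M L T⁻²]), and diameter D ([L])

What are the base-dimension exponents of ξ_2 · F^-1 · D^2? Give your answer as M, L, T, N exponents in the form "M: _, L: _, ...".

Collect each base-dimension exponent across the product:
  M: (0) − (1) + 2·(0) = -1
  L: (2) − (1) + 2·(1) = 3
  T: (-2) − (-2) + 2·(0) = 0
  N: (2) − (0) + 2·(0) = 2
So the dimensions are [M⁻¹ L³ N²].

M: -1, L: 3, T: 0, N: 2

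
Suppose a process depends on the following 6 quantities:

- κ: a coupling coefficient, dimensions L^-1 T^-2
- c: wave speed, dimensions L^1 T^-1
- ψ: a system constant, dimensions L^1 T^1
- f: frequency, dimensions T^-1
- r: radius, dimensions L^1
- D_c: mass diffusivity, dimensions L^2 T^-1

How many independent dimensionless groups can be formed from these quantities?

There are 6 variables and 2 base dimensions (L, T).
The dimension matrix has rank 2.
Independent dimensionless groups: 6 − 2 = 4.

4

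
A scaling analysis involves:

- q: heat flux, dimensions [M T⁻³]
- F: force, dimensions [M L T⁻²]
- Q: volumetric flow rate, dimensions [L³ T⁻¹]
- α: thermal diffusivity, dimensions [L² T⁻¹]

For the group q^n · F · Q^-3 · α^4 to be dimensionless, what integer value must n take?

Balance the M exponent: (1)·n from q, plus (1) − 3·(0) + 4·(0) = 1 from the rest, must sum to zero.
n + 1 = 0, so n = -1.

-1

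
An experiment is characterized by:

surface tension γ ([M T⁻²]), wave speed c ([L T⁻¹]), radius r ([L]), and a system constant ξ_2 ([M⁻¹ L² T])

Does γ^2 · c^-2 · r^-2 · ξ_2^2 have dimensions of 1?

Sum the exponent of each base dimension across the product:
  M: 2·[γ]_M − 2·[c]_M − 2·[r]_M + 2·[ξ_2]_M = 2·(1) − 2·(0) − 2·(0) + 2·(-1) = 0
  L: 2·[γ]_L − 2·[c]_L − 2·[r]_L + 2·[ξ_2]_L = 2·(0) − 2·(1) − 2·(1) + 2·(2) = 0
  T: 2·[γ]_T − 2·[c]_T − 2·[r]_T + 2·[ξ_2]_T = 2·(-2) − 2·(-1) − 2·(0) + 2·(1) = 0
All base exponents vanish — dimensionless.

yes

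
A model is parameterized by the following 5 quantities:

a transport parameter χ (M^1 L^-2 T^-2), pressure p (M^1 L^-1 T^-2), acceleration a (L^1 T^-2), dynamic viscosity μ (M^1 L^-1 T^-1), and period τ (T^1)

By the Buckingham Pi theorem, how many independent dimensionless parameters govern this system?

There are 5 variables and 3 base dimensions (M, L, T).
The dimension matrix has rank 3.
Independent dimensionless groups: 5 − 3 = 2.

2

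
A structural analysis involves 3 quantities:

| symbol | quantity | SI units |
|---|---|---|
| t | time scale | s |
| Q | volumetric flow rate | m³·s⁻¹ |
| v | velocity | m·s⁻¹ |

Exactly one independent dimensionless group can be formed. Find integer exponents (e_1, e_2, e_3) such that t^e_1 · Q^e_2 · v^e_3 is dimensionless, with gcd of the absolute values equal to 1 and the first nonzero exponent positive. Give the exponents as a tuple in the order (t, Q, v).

(2, -1, 3)

L: e_1·(0) + e_2·(3) + e_3·(1) = 0
T: e_1·(1) + e_2·(-1) + e_3·(-1) = 0
Solving this homogeneous linear system for the smallest-integer solution (first nonzero entry positive) gives (2, -1, 3).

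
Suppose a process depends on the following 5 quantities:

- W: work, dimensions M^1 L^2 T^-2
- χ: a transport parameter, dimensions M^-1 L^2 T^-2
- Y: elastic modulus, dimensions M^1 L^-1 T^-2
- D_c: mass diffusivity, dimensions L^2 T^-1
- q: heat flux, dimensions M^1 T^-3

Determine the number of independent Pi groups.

2

There are 5 variables and 3 base dimensions (M, L, T).
The dimension matrix has rank 3.
Independent dimensionless groups: 5 − 3 = 2.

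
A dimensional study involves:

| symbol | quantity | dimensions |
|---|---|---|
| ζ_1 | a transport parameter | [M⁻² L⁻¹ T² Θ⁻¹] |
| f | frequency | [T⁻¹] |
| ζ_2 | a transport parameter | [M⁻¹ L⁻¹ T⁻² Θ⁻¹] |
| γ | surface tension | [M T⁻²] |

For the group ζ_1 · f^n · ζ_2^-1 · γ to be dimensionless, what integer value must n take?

Balance the T exponent: (-1)·n from f, plus (2) − (-2) + (-2) = 2 from the rest, must sum to zero.
−n + 2 = 0, so n = 2.

2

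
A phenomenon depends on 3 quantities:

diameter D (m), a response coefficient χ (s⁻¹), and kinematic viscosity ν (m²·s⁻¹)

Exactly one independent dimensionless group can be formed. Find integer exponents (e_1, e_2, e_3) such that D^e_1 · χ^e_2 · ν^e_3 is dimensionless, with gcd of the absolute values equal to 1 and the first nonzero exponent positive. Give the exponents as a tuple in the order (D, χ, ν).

L: e_1·(1) + e_2·(0) + e_3·(2) = 0
T: e_1·(0) + e_2·(-1) + e_3·(-1) = 0
Solving this homogeneous linear system for the smallest-integer solution (first nonzero entry positive) gives (2, 1, -1).

(2, 1, -1)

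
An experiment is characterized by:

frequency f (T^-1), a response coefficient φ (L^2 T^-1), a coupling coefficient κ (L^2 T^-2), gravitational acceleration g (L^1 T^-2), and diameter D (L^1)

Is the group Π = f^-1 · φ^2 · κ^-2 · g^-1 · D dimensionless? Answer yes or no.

no

Sum the exponent of each base dimension across the product:
  L: −[f]_L + 2·[φ]_L − 2·[κ]_L − [g]_L + [D]_L = −(0) + 2·(2) − 2·(2) − (1) + (1) = 0
  T: −[f]_T + 2·[φ]_T − 2·[κ]_T − [g]_T + [D]_T = −(-1) + 2·(-1) − 2·(-2) − (-2) + (0) = 5
Net dimensions [T⁵] ≠ [1] — not dimensionless.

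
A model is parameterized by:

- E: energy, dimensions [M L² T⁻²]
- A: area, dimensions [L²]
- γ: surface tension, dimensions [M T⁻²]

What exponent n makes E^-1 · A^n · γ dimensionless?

Balance the L exponent: (2)·n from A, plus −(2) + (0) = -2 from the rest, must sum to zero.
2n − 2 = 0, so n = 1.

1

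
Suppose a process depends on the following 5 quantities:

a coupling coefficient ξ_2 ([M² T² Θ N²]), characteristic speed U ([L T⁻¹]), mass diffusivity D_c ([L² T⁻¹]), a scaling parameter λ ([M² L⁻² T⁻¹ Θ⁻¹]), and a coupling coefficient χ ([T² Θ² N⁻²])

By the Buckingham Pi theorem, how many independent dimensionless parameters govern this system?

There are 5 variables and 5 base dimensions (M, L, T, Θ, N).
The dimension matrix has rank 5.
Independent dimensionless groups: 5 − 5 = 0.

0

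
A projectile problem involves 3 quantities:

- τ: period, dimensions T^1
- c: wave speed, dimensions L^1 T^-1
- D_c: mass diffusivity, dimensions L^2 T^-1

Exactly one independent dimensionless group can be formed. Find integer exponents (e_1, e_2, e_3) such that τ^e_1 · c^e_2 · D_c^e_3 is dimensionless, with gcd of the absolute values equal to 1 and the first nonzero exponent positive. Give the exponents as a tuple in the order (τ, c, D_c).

L: e_1·(0) + e_2·(1) + e_3·(2) = 0
T: e_1·(1) + e_2·(-1) + e_3·(-1) = 0
Solving this homogeneous linear system for the smallest-integer solution (first nonzero entry positive) gives (1, 2, -1).

(1, 2, -1)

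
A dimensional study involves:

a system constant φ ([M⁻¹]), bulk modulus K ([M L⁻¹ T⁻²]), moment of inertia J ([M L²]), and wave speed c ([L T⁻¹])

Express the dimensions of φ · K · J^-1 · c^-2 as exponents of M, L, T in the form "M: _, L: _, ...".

Collect each base-dimension exponent across the product:
  M: (-1) + (1) − (1) − 2·(0) = -1
  L: (0) + (-1) − (2) − 2·(1) = -5
  T: (0) + (-2) − (0) − 2·(-1) = 0
So the dimensions are [M⁻¹ L⁻⁵].

M: -1, L: -5, T: 0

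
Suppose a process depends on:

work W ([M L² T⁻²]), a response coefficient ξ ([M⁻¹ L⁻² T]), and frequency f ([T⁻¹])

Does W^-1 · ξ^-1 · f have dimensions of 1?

yes

Sum the exponent of each base dimension across the product:
  M: −[W]_M − [ξ]_M + [f]_M = −(1) − (-1) + (0) = 0
  L: −[W]_L − [ξ]_L + [f]_L = −(2) − (-2) + (0) = 0
  T: −[W]_T − [ξ]_T + [f]_T = −(-2) − (1) + (-1) = 0
All base exponents vanish — dimensionless.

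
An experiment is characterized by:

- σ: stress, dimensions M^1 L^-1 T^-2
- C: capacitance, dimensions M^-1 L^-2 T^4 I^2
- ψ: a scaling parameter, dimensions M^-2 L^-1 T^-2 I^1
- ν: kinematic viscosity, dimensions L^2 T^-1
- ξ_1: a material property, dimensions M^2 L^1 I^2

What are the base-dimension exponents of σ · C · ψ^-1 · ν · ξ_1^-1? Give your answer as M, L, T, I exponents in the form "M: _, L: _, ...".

Collect each base-dimension exponent across the product:
  M: (1) + (-1) − (-2) + (0) − (2) = 0
  L: (-1) + (-2) − (-1) + (2) − (1) = -1
  T: (-2) + (4) − (-2) + (-1) − (0) = 3
  I: (0) + (2) − (1) + (0) − (2) = -1
So the dimensions are [L⁻¹ T³ I⁻¹].

M: 0, L: -1, T: 3, I: -1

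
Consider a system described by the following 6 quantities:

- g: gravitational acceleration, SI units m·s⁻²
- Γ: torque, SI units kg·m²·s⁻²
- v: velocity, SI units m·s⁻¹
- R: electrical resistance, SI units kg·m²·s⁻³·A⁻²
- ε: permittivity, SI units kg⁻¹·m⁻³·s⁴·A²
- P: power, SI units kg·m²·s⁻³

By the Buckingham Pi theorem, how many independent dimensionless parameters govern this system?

There are 6 variables and 4 base dimensions (M, L, T, I).
The dimension matrix has rank 4.
Independent dimensionless groups: 6 − 4 = 2.

2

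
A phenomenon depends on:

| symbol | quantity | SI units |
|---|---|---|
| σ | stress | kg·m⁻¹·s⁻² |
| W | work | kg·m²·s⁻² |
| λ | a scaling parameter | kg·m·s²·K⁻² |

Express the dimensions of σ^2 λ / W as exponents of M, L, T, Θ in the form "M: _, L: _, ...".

Collect each base-dimension exponent across the product:
  M: 2·(1) − (1) + (1) = 2
  L: 2·(-1) − (2) + (1) = -3
  T: 2·(-2) − (-2) + (2) = 0
  Θ: 2·(0) − (0) + (-2) = -2
So the dimensions are [M² L⁻³ Θ⁻²].

M: 2, L: -3, T: 0, Θ: -2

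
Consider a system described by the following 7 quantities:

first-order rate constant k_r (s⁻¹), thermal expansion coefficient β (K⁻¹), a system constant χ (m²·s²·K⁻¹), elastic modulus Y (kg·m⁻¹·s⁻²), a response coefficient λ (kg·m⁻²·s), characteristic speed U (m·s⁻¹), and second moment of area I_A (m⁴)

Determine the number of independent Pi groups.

There are 7 variables and 4 base dimensions (M, L, T, Θ).
The dimension matrix has rank 4.
Independent dimensionless groups: 7 − 4 = 3.

3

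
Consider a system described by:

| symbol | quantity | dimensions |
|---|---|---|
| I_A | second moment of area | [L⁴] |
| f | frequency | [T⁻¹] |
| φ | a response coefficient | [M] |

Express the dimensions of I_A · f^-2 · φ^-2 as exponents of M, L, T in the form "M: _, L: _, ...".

Collect each base-dimension exponent across the product:
  M: (0) − 2·(0) − 2·(1) = -2
  L: (4) − 2·(0) − 2·(0) = 4
  T: (0) − 2·(-1) − 2·(0) = 2
So the dimensions are [M⁻² L⁴ T²].

M: -2, L: 4, T: 2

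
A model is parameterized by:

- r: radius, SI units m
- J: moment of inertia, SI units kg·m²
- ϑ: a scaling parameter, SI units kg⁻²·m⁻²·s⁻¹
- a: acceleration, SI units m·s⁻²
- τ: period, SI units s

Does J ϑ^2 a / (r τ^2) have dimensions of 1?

no

Sum the exponent of each base dimension across the product:
  M: −[r]_M + [J]_M + 2·[ϑ]_M + [a]_M − 2·[τ]_M = −(0) + (1) + 2·(-2) + (0) − 2·(0) = -3
  L: −[r]_L + [J]_L + 2·[ϑ]_L + [a]_L − 2·[τ]_L = −(1) + (2) + 2·(-2) + (1) − 2·(0) = -2
  T: −[r]_T + [J]_T + 2·[ϑ]_T + [a]_T − 2·[τ]_T = −(0) + (0) + 2·(-1) + (-2) − 2·(1) = -6
Net dimensions [M⁻³ L⁻² T⁻⁶] ≠ [1] — not dimensionless.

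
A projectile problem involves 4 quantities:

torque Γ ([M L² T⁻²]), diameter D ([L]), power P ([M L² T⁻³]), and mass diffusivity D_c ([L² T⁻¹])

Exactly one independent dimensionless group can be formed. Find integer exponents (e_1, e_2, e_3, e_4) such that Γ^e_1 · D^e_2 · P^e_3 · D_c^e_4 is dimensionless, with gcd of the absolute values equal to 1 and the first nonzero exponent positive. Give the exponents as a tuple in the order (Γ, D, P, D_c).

M: e_1·(1) + e_2·(0) + e_3·(1) + e_4·(0) = 0
L: e_1·(2) + e_2·(1) + e_3·(2) + e_4·(2) = 0
T: e_1·(-2) + e_2·(0) + e_3·(-3) + e_4·(-1) = 0
Solving this homogeneous linear system for the smallest-integer solution (first nonzero entry positive) gives (1, -2, -1, 1).

(1, -2, -1, 1)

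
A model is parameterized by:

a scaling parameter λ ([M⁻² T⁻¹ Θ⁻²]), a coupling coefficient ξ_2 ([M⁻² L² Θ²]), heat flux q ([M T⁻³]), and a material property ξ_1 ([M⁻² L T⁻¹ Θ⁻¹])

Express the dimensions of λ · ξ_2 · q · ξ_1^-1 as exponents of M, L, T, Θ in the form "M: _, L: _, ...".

M: -1, L: 1, T: -3, Θ: 1

Collect each base-dimension exponent across the product:
  M: (-2) + (-2) + (1) − (-2) = -1
  L: (0) + (2) + (0) − (1) = 1
  T: (-1) + (0) + (-3) − (-1) = -3
  Θ: (-2) + (2) + (0) − (-1) = 1
So the dimensions are [M⁻¹ L T⁻³ Θ].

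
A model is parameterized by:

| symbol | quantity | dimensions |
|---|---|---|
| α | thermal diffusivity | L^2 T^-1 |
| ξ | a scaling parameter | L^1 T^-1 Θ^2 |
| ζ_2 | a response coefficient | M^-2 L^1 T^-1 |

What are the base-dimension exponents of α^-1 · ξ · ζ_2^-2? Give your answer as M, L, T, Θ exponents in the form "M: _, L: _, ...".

Collect each base-dimension exponent across the product:
  M: −(0) + (0) − 2·(-2) = 4
  L: −(2) + (1) − 2·(1) = -3
  T: −(-1) + (-1) − 2·(-1) = 2
  Θ: −(0) + (2) − 2·(0) = 2
So the dimensions are [M⁴ L⁻³ T² Θ²].

M: 4, L: -3, T: 2, Θ: 2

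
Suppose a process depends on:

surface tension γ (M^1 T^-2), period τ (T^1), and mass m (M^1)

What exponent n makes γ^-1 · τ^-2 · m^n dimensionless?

1

Balance the M exponent: (1)·n from m, plus −(1) − 2·(0) = -1 from the rest, must sum to zero.
n − 1 = 0, so n = 1.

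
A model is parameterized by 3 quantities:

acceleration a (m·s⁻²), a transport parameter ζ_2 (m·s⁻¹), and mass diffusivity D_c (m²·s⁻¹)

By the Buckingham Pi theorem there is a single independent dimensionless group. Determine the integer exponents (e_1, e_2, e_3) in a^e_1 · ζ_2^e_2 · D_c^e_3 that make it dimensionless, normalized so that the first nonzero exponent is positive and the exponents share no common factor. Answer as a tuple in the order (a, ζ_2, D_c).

L: e_1·(1) + e_2·(1) + e_3·(2) = 0
T: e_1·(-2) + e_2·(-1) + e_3·(-1) = 0
Solving this homogeneous linear system for the smallest-integer solution (first nonzero entry positive) gives (1, -3, 1).

(1, -3, 1)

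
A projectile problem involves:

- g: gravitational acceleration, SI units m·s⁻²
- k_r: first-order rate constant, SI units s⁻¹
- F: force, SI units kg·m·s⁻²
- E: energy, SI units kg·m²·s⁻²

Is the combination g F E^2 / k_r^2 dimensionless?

Sum the exponent of each base dimension across the product:
  M: [g]_M − 2·[k_r]_M + [F]_M + 2·[E]_M = (0) − 2·(0) + (1) + 2·(1) = 3
  L: [g]_L − 2·[k_r]_L + [F]_L + 2·[E]_L = (1) − 2·(0) + (1) + 2·(2) = 6
  T: [g]_T − 2·[k_r]_T + [F]_T + 2·[E]_T = (-2) − 2·(-1) + (-2) + 2·(-2) = -6
Net dimensions [M³ L⁶ T⁻⁶] ≠ [1] — not dimensionless.

no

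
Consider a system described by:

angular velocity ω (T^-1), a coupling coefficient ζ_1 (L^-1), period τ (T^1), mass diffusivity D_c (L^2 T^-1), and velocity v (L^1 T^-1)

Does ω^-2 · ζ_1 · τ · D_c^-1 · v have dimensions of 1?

no

Sum the exponent of each base dimension across the product:
  L: −2·[ω]_L + [ζ_1]_L + [τ]_L − [D_c]_L + [v]_L = −2·(0) + (-1) + (0) − (2) + (1) = -2
  T: −2·[ω]_T + [ζ_1]_T + [τ]_T − [D_c]_T + [v]_T = −2·(-1) + (0) + (1) − (-1) + (-1) = 3
Net dimensions [L⁻² T³] ≠ [1] — not dimensionless.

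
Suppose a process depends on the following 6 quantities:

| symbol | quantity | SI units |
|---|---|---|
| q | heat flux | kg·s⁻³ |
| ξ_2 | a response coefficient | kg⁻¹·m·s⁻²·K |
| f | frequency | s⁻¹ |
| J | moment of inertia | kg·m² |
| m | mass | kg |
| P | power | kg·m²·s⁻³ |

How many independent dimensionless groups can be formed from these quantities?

There are 6 variables and 4 base dimensions (M, L, T, Θ).
The dimension matrix has rank 4.
Independent dimensionless groups: 6 − 4 = 2.

2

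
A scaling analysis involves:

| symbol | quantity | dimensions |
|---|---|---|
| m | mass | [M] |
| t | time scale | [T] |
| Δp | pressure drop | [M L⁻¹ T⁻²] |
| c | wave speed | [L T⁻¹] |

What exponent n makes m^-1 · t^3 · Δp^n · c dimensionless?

Balance the M exponent: (1)·n from Δp, plus −(1) + 3·(0) + (0) = -1 from the rest, must sum to zero.
n − 1 = 0, so n = 1.

1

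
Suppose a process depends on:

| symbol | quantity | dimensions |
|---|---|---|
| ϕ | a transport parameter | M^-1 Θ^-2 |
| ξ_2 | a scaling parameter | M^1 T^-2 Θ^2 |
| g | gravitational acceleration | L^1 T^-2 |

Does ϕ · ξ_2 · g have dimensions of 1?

no

Sum the exponent of each base dimension across the product:
  M: [ϕ]_M + [ξ_2]_M + [g]_M = (-1) + (1) + (0) = 0
  L: [ϕ]_L + [ξ_2]_L + [g]_L = (0) + (0) + (1) = 1
  T: [ϕ]_T + [ξ_2]_T + [g]_T = (0) + (-2) + (-2) = -4
  Θ: [ϕ]_Θ + [ξ_2]_Θ + [g]_Θ = (-2) + (2) + (0) = 0
Net dimensions [L T⁻⁴] ≠ [1] — not dimensionless.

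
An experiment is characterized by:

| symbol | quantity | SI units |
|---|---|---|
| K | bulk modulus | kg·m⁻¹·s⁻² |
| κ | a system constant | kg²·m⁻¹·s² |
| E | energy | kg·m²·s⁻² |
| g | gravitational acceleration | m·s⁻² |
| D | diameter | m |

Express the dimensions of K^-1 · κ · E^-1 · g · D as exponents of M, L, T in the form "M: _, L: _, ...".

Collect each base-dimension exponent across the product:
  M: −(1) + (2) − (1) + (0) + (0) = 0
  L: −(-1) + (-1) − (2) + (1) + (1) = 0
  T: −(-2) + (2) − (-2) + (-2) + (0) = 4
So the dimensions are [T⁴].

M: 0, L: 0, T: 4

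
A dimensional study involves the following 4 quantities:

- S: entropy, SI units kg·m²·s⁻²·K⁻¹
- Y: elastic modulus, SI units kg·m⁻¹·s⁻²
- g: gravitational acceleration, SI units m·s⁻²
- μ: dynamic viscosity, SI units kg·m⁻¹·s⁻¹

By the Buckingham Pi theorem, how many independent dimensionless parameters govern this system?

There are 4 variables and 4 base dimensions (M, L, T, Θ).
The dimension matrix has rank 4.
Independent dimensionless groups: 4 − 4 = 0.

0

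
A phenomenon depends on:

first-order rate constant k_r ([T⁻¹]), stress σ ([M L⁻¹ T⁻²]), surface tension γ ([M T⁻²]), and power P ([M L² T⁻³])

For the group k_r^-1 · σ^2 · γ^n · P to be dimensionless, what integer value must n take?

-3

Balance the M exponent: (1)·n from γ, plus −(0) + 2·(1) + (1) = 3 from the rest, must sum to zero.
n + 3 = 0, so n = -3.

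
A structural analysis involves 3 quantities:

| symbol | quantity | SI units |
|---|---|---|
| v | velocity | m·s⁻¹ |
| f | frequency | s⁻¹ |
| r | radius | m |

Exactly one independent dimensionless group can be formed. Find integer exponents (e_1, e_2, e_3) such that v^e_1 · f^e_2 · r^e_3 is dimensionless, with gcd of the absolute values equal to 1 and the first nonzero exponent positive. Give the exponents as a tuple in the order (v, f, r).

(1, -1, -1)

L: e_1·(1) + e_2·(0) + e_3·(1) = 0
T: e_1·(-1) + e_2·(-1) + e_3·(0) = 0
Solving this homogeneous linear system for the smallest-integer solution (first nonzero entry positive) gives (1, -1, -1).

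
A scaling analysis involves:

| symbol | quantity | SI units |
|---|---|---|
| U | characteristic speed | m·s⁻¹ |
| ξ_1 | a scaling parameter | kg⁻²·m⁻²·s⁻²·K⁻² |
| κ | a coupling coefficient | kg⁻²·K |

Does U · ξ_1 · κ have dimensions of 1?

Sum the exponent of each base dimension across the product:
  M: [U]_M + [ξ_1]_M + [κ]_M = (0) + (-2) + (-2) = -4
  L: [U]_L + [ξ_1]_L + [κ]_L = (1) + (-2) + (0) = -1
  T: [U]_T + [ξ_1]_T + [κ]_T = (-1) + (-2) + (0) = -3
  Θ: [U]_Θ + [ξ_1]_Θ + [κ]_Θ = (0) + (-2) + (1) = -1
Net dimensions [M⁻⁴ L⁻¹ T⁻³ Θ⁻¹] ≠ [1] — not dimensionless.

no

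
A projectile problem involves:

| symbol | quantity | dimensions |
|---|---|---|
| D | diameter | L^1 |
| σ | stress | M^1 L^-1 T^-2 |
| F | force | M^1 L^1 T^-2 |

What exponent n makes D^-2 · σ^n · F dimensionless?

-1

Balance the M exponent: (1)·n from σ, plus −2·(0) + (1) = 1 from the rest, must sum to zero.
n + 1 = 0, so n = -1.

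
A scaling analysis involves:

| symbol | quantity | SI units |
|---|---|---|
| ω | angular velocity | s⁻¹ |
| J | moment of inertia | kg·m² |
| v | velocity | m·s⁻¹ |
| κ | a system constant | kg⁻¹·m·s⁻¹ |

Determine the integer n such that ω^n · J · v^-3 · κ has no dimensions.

2

Balance the T exponent: (-1)·n from ω, plus (0) − 3·(-1) + (-1) = 2 from the rest, must sum to zero.
−n + 2 = 0, so n = 2.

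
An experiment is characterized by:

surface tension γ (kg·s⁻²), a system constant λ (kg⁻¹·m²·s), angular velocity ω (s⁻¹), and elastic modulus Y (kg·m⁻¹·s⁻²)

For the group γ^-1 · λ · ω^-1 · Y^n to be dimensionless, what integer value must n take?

2

Balance the M exponent: (1)·n from Y, plus −(1) + (-1) − (0) = -2 from the rest, must sum to zero.
n − 2 = 0, so n = 2.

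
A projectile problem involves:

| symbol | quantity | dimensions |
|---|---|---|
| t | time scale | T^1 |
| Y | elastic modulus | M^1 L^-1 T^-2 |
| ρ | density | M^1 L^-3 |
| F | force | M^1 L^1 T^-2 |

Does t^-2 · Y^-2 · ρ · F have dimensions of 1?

Sum the exponent of each base dimension across the product:
  M: −2·[t]_M − 2·[Y]_M + [ρ]_M + [F]_M = −2·(0) − 2·(1) + (1) + (1) = 0
  L: −2·[t]_L − 2·[Y]_L + [ρ]_L + [F]_L = −2·(0) − 2·(-1) + (-3) + (1) = 0
  T: −2·[t]_T − 2·[Y]_T + [ρ]_T + [F]_T = −2·(1) − 2·(-2) + (0) + (-2) = 0
  Θ: −2·[t]_Θ − 2·[Y]_Θ + [ρ]_Θ + [F]_Θ = −2·(0) − 2·(0) + (0) + (0) = 0
All base exponents vanish — dimensionless.

yes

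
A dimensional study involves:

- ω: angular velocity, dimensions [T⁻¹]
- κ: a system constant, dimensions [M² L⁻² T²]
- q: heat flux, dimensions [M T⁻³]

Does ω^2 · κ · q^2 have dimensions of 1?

no

Sum the exponent of each base dimension across the product:
  M: 2·[ω]_M + [κ]_M + 2·[q]_M = 2·(0) + (2) + 2·(1) = 4
  L: 2·[ω]_L + [κ]_L + 2·[q]_L = 2·(0) + (-2) + 2·(0) = -2
  T: 2·[ω]_T + [κ]_T + 2·[q]_T = 2·(-1) + (2) + 2·(-3) = -6
Net dimensions [M⁴ L⁻² T⁻⁶] ≠ [1] — not dimensionless.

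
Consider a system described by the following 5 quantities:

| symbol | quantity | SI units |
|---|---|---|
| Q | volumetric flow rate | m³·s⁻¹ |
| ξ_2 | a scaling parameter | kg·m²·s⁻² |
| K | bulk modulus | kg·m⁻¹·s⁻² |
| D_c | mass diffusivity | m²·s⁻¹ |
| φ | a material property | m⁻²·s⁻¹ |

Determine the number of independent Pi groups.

There are 5 variables and 3 base dimensions (M, L, T).
The dimension matrix has rank 3.
Independent dimensionless groups: 5 − 3 = 2.

2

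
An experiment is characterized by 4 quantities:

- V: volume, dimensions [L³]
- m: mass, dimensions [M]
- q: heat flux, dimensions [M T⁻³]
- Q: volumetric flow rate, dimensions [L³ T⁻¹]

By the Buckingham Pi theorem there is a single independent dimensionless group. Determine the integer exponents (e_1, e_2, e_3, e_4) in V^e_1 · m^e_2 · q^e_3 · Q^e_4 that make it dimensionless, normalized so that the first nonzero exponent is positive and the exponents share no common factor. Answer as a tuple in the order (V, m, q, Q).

(3, -1, 1, -3)

M: e_1·(0) + e_2·(1) + e_3·(1) + e_4·(0) = 0
L: e_1·(3) + e_2·(0) + e_3·(0) + e_4·(3) = 0
T: e_1·(0) + e_2·(0) + e_3·(-3) + e_4·(-1) = 0
Solving this homogeneous linear system for the smallest-integer solution (first nonzero entry positive) gives (3, -1, 1, -3).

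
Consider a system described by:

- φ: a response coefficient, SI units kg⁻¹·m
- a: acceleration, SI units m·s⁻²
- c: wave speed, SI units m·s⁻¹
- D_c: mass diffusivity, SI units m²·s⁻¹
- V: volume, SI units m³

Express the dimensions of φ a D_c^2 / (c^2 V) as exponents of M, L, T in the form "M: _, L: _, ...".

M: -1, L: 1, T: -2

Collect each base-dimension exponent across the product:
  M: (-1) + (0) − 2·(0) + 2·(0) − (0) = -1
  L: (1) + (1) − 2·(1) + 2·(2) − (3) = 1
  T: (0) + (-2) − 2·(-1) + 2·(-1) − (0) = -2
So the dimensions are [M⁻¹ L T⁻²].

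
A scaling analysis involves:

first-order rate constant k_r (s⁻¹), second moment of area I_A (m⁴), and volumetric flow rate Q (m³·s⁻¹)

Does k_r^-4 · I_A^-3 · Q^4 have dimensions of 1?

Sum the exponent of each base dimension across the product:
  M: −4·[k_r]_M − 3·[I_A]_M + 4·[Q]_M = −4·(0) − 3·(0) + 4·(0) = 0
  L: −4·[k_r]_L − 3·[I_A]_L + 4·[Q]_L = −4·(0) − 3·(4) + 4·(3) = 0
  T: −4·[k_r]_T − 3·[I_A]_T + 4·[Q]_T = −4·(-1) − 3·(0) + 4·(-1) = 0
  Θ: −4·[k_r]_Θ − 3·[I_A]_Θ + 4·[Q]_Θ = −4·(0) − 3·(0) + 4·(0) = 0
All base exponents vanish — dimensionless.

yes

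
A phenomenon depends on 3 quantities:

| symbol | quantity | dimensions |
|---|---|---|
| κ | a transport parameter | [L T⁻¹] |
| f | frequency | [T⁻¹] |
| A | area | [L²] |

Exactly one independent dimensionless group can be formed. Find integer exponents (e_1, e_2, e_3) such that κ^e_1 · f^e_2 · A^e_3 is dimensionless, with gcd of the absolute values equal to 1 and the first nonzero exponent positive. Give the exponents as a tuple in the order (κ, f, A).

(2, -2, -1)

L: e_1·(1) + e_2·(0) + e_3·(2) = 0
T: e_1·(-1) + e_2·(-1) + e_3·(0) = 0
Solving this homogeneous linear system for the smallest-integer solution (first nonzero entry positive) gives (2, -2, -1).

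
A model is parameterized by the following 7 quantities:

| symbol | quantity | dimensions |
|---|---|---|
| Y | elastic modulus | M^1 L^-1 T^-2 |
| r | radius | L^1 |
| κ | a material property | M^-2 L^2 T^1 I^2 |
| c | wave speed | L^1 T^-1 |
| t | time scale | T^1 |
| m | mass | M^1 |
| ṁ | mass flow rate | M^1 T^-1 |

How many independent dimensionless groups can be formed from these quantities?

There are 7 variables and 4 base dimensions (M, L, T, I).
The dimension matrix has rank 4.
Independent dimensionless groups: 7 − 4 = 3.

3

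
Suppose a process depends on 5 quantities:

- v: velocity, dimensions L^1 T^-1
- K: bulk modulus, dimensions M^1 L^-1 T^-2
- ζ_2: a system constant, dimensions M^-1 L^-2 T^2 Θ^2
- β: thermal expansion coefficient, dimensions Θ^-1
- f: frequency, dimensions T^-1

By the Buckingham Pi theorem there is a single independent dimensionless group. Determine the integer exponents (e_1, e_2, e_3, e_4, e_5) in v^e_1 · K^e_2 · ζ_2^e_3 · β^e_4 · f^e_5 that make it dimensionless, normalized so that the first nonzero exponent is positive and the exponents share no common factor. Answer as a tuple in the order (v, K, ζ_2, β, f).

M: e_1·(0) + e_2·(1) + e_3·(-1) + e_4·(0) + e_5·(0) = 0
L: e_1·(1) + e_2·(-1) + e_3·(-2) + e_4·(0) + e_5·(0) = 0
T: e_1·(-1) + e_2·(-2) + e_3·(2) + e_4·(0) + e_5·(-1) = 0
Θ: e_1·(0) + e_2·(0) + e_3·(2) + e_4·(-1) + e_5·(0) = 0
Solving this homogeneous linear system for the smallest-integer solution (first nonzero entry positive) gives (3, 1, 1, 2, -3).

(3, 1, 1, 2, -3)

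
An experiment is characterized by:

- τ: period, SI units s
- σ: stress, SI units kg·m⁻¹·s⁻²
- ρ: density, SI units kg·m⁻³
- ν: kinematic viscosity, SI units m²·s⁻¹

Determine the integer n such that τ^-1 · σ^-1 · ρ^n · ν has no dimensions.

Balance the M exponent: (1)·n from ρ, plus −(0) − (1) + (0) = -1 from the rest, must sum to zero.
n − 1 = 0, so n = 1.

1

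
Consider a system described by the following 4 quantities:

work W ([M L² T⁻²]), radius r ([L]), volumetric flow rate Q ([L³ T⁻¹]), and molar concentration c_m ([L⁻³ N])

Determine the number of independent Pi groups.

There are 4 variables and 4 base dimensions (M, L, T, N).
The dimension matrix has rank 4.
Independent dimensionless groups: 4 − 4 = 0.

0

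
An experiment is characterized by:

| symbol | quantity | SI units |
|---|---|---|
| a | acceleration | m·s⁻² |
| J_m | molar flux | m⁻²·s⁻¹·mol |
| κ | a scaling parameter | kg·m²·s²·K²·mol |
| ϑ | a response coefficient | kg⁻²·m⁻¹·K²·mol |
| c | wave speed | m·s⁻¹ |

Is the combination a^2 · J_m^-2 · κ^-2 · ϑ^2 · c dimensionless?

no

Sum the exponent of each base dimension across the product:
  M: 2·[a]_M − 2·[J_m]_M − 2·[κ]_M + 2·[ϑ]_M + [c]_M = 2·(0) − 2·(0) − 2·(1) + 2·(-2) + (0) = -6
  L: 2·[a]_L − 2·[J_m]_L − 2·[κ]_L + 2·[ϑ]_L + [c]_L = 2·(1) − 2·(-2) − 2·(2) + 2·(-1) + (1) = 1
  T: 2·[a]_T − 2·[J_m]_T − 2·[κ]_T + 2·[ϑ]_T + [c]_T = 2·(-2) − 2·(-1) − 2·(2) + 2·(0) + (-1) = -7
  Θ: 2·[a]_Θ − 2·[J_m]_Θ − 2·[κ]_Θ + 2·[ϑ]_Θ + [c]_Θ = 2·(0) − 2·(0) − 2·(2) + 2·(2) + (0) = 0
  N: 2·[a]_N − 2·[J_m]_N − 2·[κ]_N + 2·[ϑ]_N + [c]_N = 2·(0) − 2·(1) − 2·(1) + 2·(1) + (0) = -2
Net dimensions [M⁻⁶ L T⁻⁷ N⁻²] ≠ [1] — not dimensionless.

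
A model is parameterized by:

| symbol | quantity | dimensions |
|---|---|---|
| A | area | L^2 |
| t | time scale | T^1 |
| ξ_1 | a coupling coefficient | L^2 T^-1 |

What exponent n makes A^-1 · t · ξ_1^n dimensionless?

1

Balance the L exponent: (2)·n from ξ_1, plus −(2) + (0) = -2 from the rest, must sum to zero.
2n − 2 = 0, so n = 1.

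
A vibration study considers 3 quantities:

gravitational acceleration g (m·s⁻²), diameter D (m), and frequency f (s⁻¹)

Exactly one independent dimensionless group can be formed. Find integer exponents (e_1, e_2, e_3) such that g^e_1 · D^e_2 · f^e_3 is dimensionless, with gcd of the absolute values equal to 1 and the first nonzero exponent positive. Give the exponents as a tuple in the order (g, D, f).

L: e_1·(1) + e_2·(1) + e_3·(0) = 0
T: e_1·(-2) + e_2·(0) + e_3·(-1) = 0
Solving this homogeneous linear system for the smallest-integer solution (first nonzero entry positive) gives (1, -1, -2).

(1, -1, -2)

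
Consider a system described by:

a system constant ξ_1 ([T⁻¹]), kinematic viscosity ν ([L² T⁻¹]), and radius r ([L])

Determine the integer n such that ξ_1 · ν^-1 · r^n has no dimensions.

2

Balance the L exponent: (1)·n from r, plus (0) − (2) = -2 from the rest, must sum to zero.
n − 2 = 0, so n = 2.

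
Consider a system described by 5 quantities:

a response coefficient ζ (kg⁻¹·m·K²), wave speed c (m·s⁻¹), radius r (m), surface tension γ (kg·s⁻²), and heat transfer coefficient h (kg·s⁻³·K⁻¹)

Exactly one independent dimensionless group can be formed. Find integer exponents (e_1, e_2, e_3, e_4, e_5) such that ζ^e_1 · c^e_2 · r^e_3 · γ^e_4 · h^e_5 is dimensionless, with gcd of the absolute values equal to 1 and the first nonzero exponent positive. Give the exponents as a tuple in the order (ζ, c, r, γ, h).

M: e_1·(-1) + e_2·(0) + e_3·(0) + e_4·(1) + e_5·(1) = 0
L: e_1·(1) + e_2·(1) + e_3·(1) + e_4·(0) + e_5·(0) = 0
T: e_1·(0) + e_2·(-1) + e_3·(0) + e_4·(-2) + e_5·(-3) = 0
Θ: e_1·(2) + e_2·(0) + e_3·(0) + e_4·(0) + e_5·(-1) = 0
Solving this homogeneous linear system for the smallest-integer solution (first nonzero entry positive) gives (1, -4, 3, -1, 2).

(1, -4, 3, -1, 2)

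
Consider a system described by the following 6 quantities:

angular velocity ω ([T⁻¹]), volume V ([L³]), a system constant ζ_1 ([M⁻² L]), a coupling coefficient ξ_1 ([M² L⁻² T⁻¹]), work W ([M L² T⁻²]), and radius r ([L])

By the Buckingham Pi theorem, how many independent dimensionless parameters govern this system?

3

There are 6 variables and 3 base dimensions (M, L, T).
The dimension matrix has rank 3.
Independent dimensionless groups: 6 − 3 = 3.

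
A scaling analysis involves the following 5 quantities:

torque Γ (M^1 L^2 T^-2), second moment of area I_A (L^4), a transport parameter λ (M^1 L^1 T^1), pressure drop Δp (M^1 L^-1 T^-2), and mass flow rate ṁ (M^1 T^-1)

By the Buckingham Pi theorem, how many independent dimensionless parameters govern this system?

There are 5 variables and 3 base dimensions (M, L, T).
The dimension matrix has rank 3.
Independent dimensionless groups: 5 − 3 = 2.

2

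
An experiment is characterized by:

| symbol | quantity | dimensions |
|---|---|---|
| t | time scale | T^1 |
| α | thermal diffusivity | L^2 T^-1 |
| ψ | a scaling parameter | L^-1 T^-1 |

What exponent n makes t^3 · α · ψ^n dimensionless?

2

Balance the L exponent: (-1)·n from ψ, plus 3·(0) + (2) = 2 from the rest, must sum to zero.
−n + 2 = 0, so n = 2.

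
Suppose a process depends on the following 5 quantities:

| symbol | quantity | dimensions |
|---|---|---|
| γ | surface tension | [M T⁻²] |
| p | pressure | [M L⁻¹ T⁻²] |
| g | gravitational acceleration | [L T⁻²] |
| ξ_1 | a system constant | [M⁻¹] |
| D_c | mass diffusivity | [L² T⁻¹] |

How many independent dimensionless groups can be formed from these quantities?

There are 5 variables and 3 base dimensions (M, L, T).
The dimension matrix has rank 3.
Independent dimensionless groups: 5 − 3 = 2.

2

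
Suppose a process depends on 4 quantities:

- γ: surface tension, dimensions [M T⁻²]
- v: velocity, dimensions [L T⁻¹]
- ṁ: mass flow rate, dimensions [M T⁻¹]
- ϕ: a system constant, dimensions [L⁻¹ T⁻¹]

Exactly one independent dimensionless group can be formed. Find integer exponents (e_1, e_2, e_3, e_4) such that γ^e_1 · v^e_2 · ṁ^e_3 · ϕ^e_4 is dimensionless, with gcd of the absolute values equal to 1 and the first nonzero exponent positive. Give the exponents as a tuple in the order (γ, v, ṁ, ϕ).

M: e_1·(1) + e_2·(0) + e_3·(1) + e_4·(0) = 0
L: e_1·(0) + e_2·(1) + e_3·(0) + e_4·(-1) = 0
T: e_1·(-2) + e_2·(-1) + e_3·(-1) + e_4·(-1) = 0
Solving this homogeneous linear system for the smallest-integer solution (first nonzero entry positive) gives (2, -1, -2, -1).

(2, -1, -2, -1)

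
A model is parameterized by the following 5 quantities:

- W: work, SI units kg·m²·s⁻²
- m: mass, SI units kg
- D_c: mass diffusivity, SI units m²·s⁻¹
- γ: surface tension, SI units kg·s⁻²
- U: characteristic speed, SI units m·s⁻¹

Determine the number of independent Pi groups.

There are 5 variables and 3 base dimensions (M, L, T).
The dimension matrix has rank 3.
Independent dimensionless groups: 5 − 3 = 2.

2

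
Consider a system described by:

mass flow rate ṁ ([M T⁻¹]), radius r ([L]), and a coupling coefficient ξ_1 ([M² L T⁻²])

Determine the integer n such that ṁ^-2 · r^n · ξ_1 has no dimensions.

Balance the L exponent: (1)·n from r, plus −2·(0) + (1) = 1 from the rest, must sum to zero.
n + 1 = 0, so n = -1.

-1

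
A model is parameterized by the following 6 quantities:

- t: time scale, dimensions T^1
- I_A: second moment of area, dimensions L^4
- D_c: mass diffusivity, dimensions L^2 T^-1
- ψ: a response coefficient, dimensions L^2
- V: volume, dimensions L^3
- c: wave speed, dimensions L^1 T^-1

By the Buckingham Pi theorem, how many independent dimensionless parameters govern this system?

There are 6 variables and 2 base dimensions (L, T).
The dimension matrix has rank 2.
Independent dimensionless groups: 6 − 2 = 4.

4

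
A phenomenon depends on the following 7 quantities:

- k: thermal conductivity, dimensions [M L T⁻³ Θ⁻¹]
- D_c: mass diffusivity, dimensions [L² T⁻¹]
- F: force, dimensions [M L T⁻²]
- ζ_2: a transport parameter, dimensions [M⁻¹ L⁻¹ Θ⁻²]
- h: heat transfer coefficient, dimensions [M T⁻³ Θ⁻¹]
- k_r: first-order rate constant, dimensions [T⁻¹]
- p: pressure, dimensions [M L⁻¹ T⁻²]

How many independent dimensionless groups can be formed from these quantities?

3

There are 7 variables and 4 base dimensions (M, L, T, Θ).
The dimension matrix has rank 4.
Independent dimensionless groups: 7 − 4 = 3.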